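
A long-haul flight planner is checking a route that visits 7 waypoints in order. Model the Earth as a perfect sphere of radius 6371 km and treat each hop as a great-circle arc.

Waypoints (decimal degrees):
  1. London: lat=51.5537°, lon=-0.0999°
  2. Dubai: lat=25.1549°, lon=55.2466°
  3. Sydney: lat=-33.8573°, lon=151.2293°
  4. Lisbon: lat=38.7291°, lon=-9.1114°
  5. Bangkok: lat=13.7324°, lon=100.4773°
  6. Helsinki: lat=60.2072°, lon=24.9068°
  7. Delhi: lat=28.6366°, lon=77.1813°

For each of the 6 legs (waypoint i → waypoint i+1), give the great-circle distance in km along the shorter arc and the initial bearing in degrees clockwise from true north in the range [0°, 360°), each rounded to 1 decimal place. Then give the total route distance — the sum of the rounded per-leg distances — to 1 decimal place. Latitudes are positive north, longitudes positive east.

Leg 1: dist=5474.9 km, bearing=100.6°
Leg 2: dist=12050.3 km, bearing=119.5°
Leg 3: dist=18176.0 km, bearing=292.8°
Leg 4: dist=10681.3 km, bearing=67.0°
Leg 5: dist=7890.0 km, bearing=329.4°
Leg 6: dist=5219.7 km, bearing=108.2°
Total: 59492.2 km

Leg 1: φ1=0.8997818, φ2=0.4390358, Δφ=-0.4607460, Δλ=0.9659787 rad; a=sin²(Δφ/2)+cosφ1·cosφ2·sin²(Δλ/2)=0.1735346858; c=2·atan2(√a, √(1-a))=0.859349075; dist=6371·c=5474.913 ≈ 5474.9 km; running total=5474.9 km
Leg 1 bearing: y=sinΔλ·cosφ2=0.74459143, x=cosφ1·sinφ2-sinφ1·cosφ2·cosΔλ=-0.13879911; θ=atan2(y, x)=100.5593° ≈ 100.6°
Leg 2: φ1=0.4390358, φ2=-0.5909214, Δφ=-1.0299572, Δλ=1.6752141 rad; a=sin²(Δφ/2)+cosφ1·cosφ2·sin²(Δλ/2)=0.6575806761; c=2·atan2(√a, √(1-a))=1.891422993; dist=6371·c=12050.256 ≈ 12050.3 km; running total=17525.2 km
Leg 2 bearing: y=sinΔλ·cosφ2=0.82590472, x=cosφ1·sinφ2-sinφ1·cosφ2·cosΔλ=-0.46749836; θ=atan2(y, x)=119.5118° ≈ 119.5°
Leg 3: φ1=-0.5909214, φ2=0.6759503, Δφ=1.2668717, Δλ=-2.7984731 rad; a=sin²(Δφ/2)+cosφ1·cosφ2·sin²(Δλ/2)=0.9793126060; c=2·atan2(√a, √(1-a))=2.852929214; dist=6371·c=18176.012 ≈ 18176.0 km; running total=35701.2 km
Leg 3 bearing: y=sinΔλ·cosφ2=-0.26245053, x=cosφ1·sinφ2-sinφ1·cosφ2·cosΔλ=0.11026071; θ=atan2(y, x)=-67.2118° <0 so +360° → 292.7882° ≈ 292.8°
Leg 4: φ1=0.6759503, φ2=0.2396756, Δφ=-0.4362747, Δλ=1.9126836 rad; a=sin²(Δφ/2)+cosφ1·cosφ2·sin²(Δλ/2)=0.5527749870; c=2·atan2(√a, √(1-a))=1.676543275; dist=6371·c=10681.257 ≈ 10681.3 km; running total=46382.5 km
Leg 4 bearing: y=sinΔλ·cosφ2=0.91519302, x=cosφ1·sinφ2-sinφ1·cosφ2·cosΔλ=0.38894850; θ=atan2(y, x)=66.9750° ≈ 67.0°
Leg 5: φ1=0.2396756, φ2=1.0508139, Δφ=0.8111383, Δλ=-1.3189540 rad; a=sin²(Δφ/2)+cosφ1·cosφ2·sin²(Δλ/2)=0.3368573220; c=2·atan2(√a, √(1-a))=1.238425143; dist=6371·c=7890.007 ≈ 7890.0 km; running total=54272.5 km
Leg 5 bearing: y=sinΔλ·cosφ2=-0.48119130, x=cosφ1·sinφ2-sinφ1·cosφ2·cosΔλ=0.81362940; θ=atan2(y, x)=-30.6006° <0 so +360° → 329.3994° ≈ 329.4°
Leg 6: φ1=1.0508139, φ2=0.4998030, Δφ=-0.5510109, Δλ=0.9123621 rad; a=sin²(Δφ/2)+cosφ1·cosφ2·sin²(Δλ/2)=0.1586293709; c=2·atan2(√a, √(1-a))=0.819288482; dist=6371·c=5219.687 ≈ 5219.7 km; running total=59492.2 km
Leg 6 bearing: y=sinΔλ·cosφ2=0.69419976, x=cosφ1·sinφ2-sinφ1·cosφ2·cosΔλ=-0.22792776; θ=atan2(y, x)=108.1766° ≈ 108.2°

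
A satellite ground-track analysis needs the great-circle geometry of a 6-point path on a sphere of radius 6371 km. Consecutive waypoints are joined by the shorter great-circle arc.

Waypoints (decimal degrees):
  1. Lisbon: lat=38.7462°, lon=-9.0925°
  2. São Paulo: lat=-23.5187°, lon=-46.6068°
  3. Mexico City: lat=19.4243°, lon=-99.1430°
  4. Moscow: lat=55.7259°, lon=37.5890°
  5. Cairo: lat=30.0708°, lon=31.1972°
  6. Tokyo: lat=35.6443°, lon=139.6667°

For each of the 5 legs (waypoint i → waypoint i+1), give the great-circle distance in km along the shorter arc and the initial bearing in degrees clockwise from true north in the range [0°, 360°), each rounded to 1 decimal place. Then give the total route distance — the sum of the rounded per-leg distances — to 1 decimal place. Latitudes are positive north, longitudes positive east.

Leg 1: φ1=0.6762488, φ2=-0.4104788, Δφ=-1.0867275, Δλ=-0.6547481 rad; a=sin²(Δφ/2)+cosφ1·cosφ2·sin²(Δλ/2)=0.3412525391; c=2·atan2(√a, √(1-a))=1.247709775; dist=6371·c=7949.159 ≈ 7949.2 km; running total=7949.2 km
Leg 1 bearing: y=sinΔλ·cosφ2=-0.55837309, x=cosφ1·sinφ2-sinφ1·cosφ2·cosΔλ=-0.76643100; θ=atan2(y, x)=-143.9253° <0 so +360° → 216.0747° ≈ 216.1°
Leg 2: φ1=-0.4104788, φ2=0.3390180, Δφ=0.7494967, Δλ=-0.9169297 rad; a=sin²(Δφ/2)+cosφ1·cosφ2·sin²(Δλ/2)=0.3033606486; c=2·atan2(√a, √(1-a))=1.166601384; dist=6371·c=7432.417 ≈ 7432.4 km; running total=15381.6 km
Leg 2 bearing: y=sinΔλ·cosφ2=-0.74855960, x=cosφ1·sinφ2-sinφ1·cosφ2·cosΔλ=0.53384492; θ=atan2(y, x)=-54.5049° <0 so +360° → 305.4951° ≈ 305.5°
Leg 3: φ1=0.3390180, φ2=0.9726004, Δφ=0.6335824, Δλ=2.3864236 rad; a=sin²(Δφ/2)+cosφ1·cosφ2·sin²(Δλ/2)=0.5559548926; c=2·atan2(√a, √(1-a))=1.682941028; dist=6371·c=10722.017 ≈ 10722.0 km; running total=26103.6 km
Leg 3 bearing: y=sinΔλ·cosφ2=0.38599140, x=cosφ1·sinφ2-sinφ1·cosφ2·cosΔλ=0.91568927; θ=atan2(y, x)=22.8569° ≈ 22.9°
Leg 4: φ1=0.9726004, φ2=0.5248345, Δφ=-0.4477660, Δλ=-0.1115580 rad; a=sin²(Δφ/2)+cosφ1·cosφ2·sin²(Δλ/2)=0.0508064450; c=2·atan2(√a, √(1-a))=0.454713016; dist=6371·c=2896.977 ≈ 2897.0 km; running total=29000.6 km
Leg 4 bearing: y=sinΔλ·cosφ2=-0.09634290, x=cosφ1·sinφ2-sinφ1·cosφ2·cosΔλ=-0.42850746; θ=atan2(y, x)=-167.3287° <0 so +360° → 192.6713° ≈ 192.7°
Leg 5: φ1=0.5248345, φ2=0.6221104, Δφ=0.0972759, Δλ=1.8931499 rad; a=sin²(Δφ/2)+cosφ1·cosφ2·sin²(Δλ/2)=0.4653988471; c=2·atan2(√a, √(1-a))=1.501538667; dist=6371·c=9566.303 ≈ 9566.3 km; running total=38566.9 km
Leg 5 bearing: y=sinΔλ·cosφ2=0.77079278, x=cosφ1·sinφ2-sinφ1·cosφ2·cosΔλ=0.63331629; θ=atan2(y, x)=50.5920° ≈ 50.6°

Leg 1: dist=7949.2 km, bearing=216.1°
Leg 2: dist=7432.4 km, bearing=305.5°
Leg 3: dist=10722.0 km, bearing=22.9°
Leg 4: dist=2897.0 km, bearing=192.7°
Leg 5: dist=9566.3 km, bearing=50.6°
Total: 38566.9 km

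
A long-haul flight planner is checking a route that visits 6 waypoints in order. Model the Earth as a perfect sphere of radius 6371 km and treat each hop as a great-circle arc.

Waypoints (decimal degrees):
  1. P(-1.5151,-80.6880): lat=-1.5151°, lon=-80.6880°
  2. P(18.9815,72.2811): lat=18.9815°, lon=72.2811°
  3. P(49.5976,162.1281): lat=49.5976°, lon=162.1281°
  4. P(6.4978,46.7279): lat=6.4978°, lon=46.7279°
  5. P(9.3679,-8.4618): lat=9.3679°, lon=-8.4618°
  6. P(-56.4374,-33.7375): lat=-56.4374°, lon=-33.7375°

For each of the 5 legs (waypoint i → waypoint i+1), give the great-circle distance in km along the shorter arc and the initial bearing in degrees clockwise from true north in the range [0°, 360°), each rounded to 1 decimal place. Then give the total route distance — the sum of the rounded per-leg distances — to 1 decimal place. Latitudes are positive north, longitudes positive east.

Leg 1: φ1=-0.0264435, φ2=0.3312897, Δφ=0.3577332, Δλ=2.6698144 rad; a=sin²(Δφ/2)+cosφ1·cosφ2·sin²(Δλ/2)=0.9253153933; c=2·atan2(√a, √(1-a))=2.587980212; dist=6371·c=16488.022 ≈ 16488.0 km; running total=16488.0 km
Leg 1 bearing: y=sinΔλ·cosφ2=0.42975849, x=cosφ1·sinφ2-sinφ1·cosφ2·cosΔλ=0.30287771; θ=atan2(y, x)=54.8253° ≈ 54.8°
Leg 2: φ1=0.3312897, φ2=0.8656414, Δφ=0.5343517, Δλ=1.5681260 rad; a=sin²(Δφ/2)+cosφ1·cosφ2·sin²(Δλ/2)=0.3753360187; c=2·atan2(√a, √(1-a))=1.318810087; dist=6371·c=8402.139 ≈ 8402.1 km; running total=24890.1 km
Leg 2 bearing: y=sinΔλ·cosφ2=0.64814949, x=cosφ1·sinφ2-sinφ1·cosφ2·cosΔλ=0.71954000; θ=atan2(y, x)=42.0120° ≈ 42.0°
Leg 3: φ1=0.8656414, φ2=0.1134080, Δφ=-0.7522334, Δλ=-2.0141134 rad; a=sin²(Δφ/2)+cosφ1·cosφ2·sin²(Δλ/2)=0.5950273690; c=2·atan2(√a, √(1-a))=1.762014227; dist=6371·c=11225.793 ≈ 11225.8 km; running total=36115.9 km
Leg 3 bearing: y=sinΔλ·cosφ2=-0.89753096, x=cosφ1·sinφ2-sinφ1·cosφ2·cosΔλ=0.39789115; θ=atan2(y, x)=-66.0915° <0 so +360° → 293.9085° ≈ 293.9°
Leg 4: φ1=0.1134080, φ2=0.1635007, Δφ=0.0500927, Δλ=-0.9632420 rad; a=sin²(Δφ/2)+cosφ1·cosφ2·sin²(Δλ/2)=0.2109750295; c=2·atan2(√a, √(1-a))=0.954459439; dist=6371·c=6080.861 ≈ 6080.9 km; running total=42196.8 km
Leg 4 bearing: y=sinΔλ·cosφ2=-0.81009672, x=cosφ1·sinφ2-sinφ1·cosφ2·cosΔλ=0.09798760; θ=atan2(y, x)=-83.1031° <0 so +360° → 276.8969° ≈ 276.9°
Leg 5: φ1=0.1635007, φ2=-0.9850185, Δφ=-1.1485192, Δλ=-0.4411442 rad; a=sin²(Δφ/2)+cosφ1·cosφ2·sin²(Δλ/2)=0.3211915303; c=2·atan2(√a, √(1-a))=1.205081500; dist=6371·c=7677.574 ≈ 7677.6 km; running total=49874.4 km
Leg 5 bearing: y=sinΔλ·cosφ2=-0.23605183, x=cosφ1·sinφ2-sinφ1·cosφ2·cosΔλ=-0.90354284; θ=atan2(y, x)=-165.3586° <0 so +360° → 194.6414° ≈ 194.6°

Leg 1: dist=16488.0 km, bearing=54.8°
Leg 2: dist=8402.1 km, bearing=42.0°
Leg 3: dist=11225.8 km, bearing=293.9°
Leg 4: dist=6080.9 km, bearing=276.9°
Leg 5: dist=7677.6 km, bearing=194.6°
Total: 49874.4 km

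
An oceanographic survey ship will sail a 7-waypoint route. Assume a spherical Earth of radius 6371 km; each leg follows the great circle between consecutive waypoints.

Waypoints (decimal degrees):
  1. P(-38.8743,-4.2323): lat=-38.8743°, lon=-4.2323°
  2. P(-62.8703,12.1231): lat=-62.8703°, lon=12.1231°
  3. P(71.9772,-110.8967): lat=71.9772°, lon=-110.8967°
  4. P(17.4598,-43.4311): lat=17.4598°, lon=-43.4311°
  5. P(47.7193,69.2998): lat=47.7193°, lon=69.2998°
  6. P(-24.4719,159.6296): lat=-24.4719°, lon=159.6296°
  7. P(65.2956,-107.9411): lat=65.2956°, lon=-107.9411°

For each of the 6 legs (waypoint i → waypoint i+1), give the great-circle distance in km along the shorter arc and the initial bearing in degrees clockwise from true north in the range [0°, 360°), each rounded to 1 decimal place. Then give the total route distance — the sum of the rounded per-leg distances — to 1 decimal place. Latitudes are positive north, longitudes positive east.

Leg 1: dist=2885.0 km, bearing=162.9°
Leg 2: dist=17501.8 km, bearing=317.5°
Leg 3: dist=7396.7 km, bearing=106.1°
Leg 4: dist=10173.2 km, bearing=38.4°
Leg 5: dist=12015.7 km, bearing=106.8°
Leg 6: dist=12577.0 km, bearing=27.0°
Total: 62549.4 km

Leg 1: φ1=-0.6784845, φ2=-1.0972937, Δφ=-0.4188092, Δλ=0.2854556 rad; a=sin²(Δφ/2)+cosφ1·cosφ2·sin²(Δλ/2)=0.0503961314; c=2·atan2(√a, √(1-a))=0.452840990; dist=6371·c=2885.0499 ≈ 2885.0 km; running total=2885.0 km
Leg 1 bearing: y=sinΔλ·cosφ2=0.12840892, x=cosφ1·sinφ2-sinφ1·cosφ2·cosΔλ=-0.41825422; θ=atan2(y, x)=162.9329° ≈ 162.9°
Leg 2: φ1=-1.0972937, φ2=1.2562391, Δφ=2.3535329, Δλ=-2.1471006 rad; a=sin²(Δφ/2)+cosφ1·cosφ2·sin²(Δλ/2)=0.9615952305; c=2·atan2(√a, √(1-a))=2.747096837; dist=6371·c=17501.754 ≈ 17501.8 km; running total=20386.8 km
Leg 2 bearing: y=sinΔλ·cosφ2=-0.25942259, x=cosφ1·sinφ2-sinφ1·cosφ2·cosΔλ=0.28358295; θ=atan2(y, x)=-42.4524° <0 so +360° → 317.5476° ≈ 317.5°
Leg 3: φ1=1.2562391, φ2=0.3047310, Δφ=-0.9515081, Δλ=1.1774969 rad; a=sin²(Δφ/2)+cosφ1·cosφ2·sin²(Δλ/2)=0.3007879821; c=2·atan2(√a, √(1-a))=1.160998355; dist=6371·c=7396.721 ≈ 7396.7 km; running total=27783.5 km
Leg 3 bearing: y=sinΔλ·cosφ2=0.88109494, x=cosφ1·sinφ2-sinφ1·cosφ2·cosΔλ=-0.25481364; θ=atan2(y, x)=106.1299° ≈ 106.1°
Leg 4: φ1=0.3047310, φ2=0.8328589, Δφ=0.5281279, Δλ=1.9675254 rad; a=sin²(Δφ/2)+cosφ1·cosφ2·sin²(Δλ/2)=0.5129984302; c=2·atan2(√a, √(1-a))=1.596796116; dist=6371·c=10173.188 ≈ 10173.2 km; running total=37956.7 km
Leg 4 bearing: y=sinΔλ·cosφ2=0.62050969, x=cosφ1·sinφ2-sinφ1·cosφ2·cosΔλ=0.78376775; θ=atan2(y, x)=38.3687° ≈ 38.4°
Leg 5: φ1=0.8328589, φ2=-0.4271152, Δφ=-1.2599741, Δλ=1.5765524 rad; a=sin²(Δφ/2)+cosφ1·cosφ2·sin²(Δλ/2)=0.6550041880; c=2·atan2(√a, √(1-a))=1.885998169; dist=6371·c=12015.694 ≈ 12015.7 km; running total=49972.4 km
Leg 5 bearing: y=sinΔλ·cosφ2=0.91014946, x=cosφ1·sinφ2-sinφ1·cosφ2·cosΔλ=-0.27481404; θ=atan2(y, x)=106.8014° ≈ 106.8°
Leg 6: φ1=-0.4271152, φ2=1.1396232, Δφ=1.5667384, Δλ=-4.6699897 rad; a=sin²(Δφ/2)+cosφ1·cosφ2·sin²(Δλ/2)=0.6962284504; c=2·atan2(√a, √(1-a))=1.974097613; dist=6371·c=12576.976 ≈ 12577.0 km; running total=62549.4 km
Leg 6 bearing: y=sinΔλ·cosφ2=0.41756123, x=cosφ1·sinφ2-sinφ1·cosφ2·cosΔλ=0.81952437; θ=atan2(y, x)=26.9996° ≈ 27.0°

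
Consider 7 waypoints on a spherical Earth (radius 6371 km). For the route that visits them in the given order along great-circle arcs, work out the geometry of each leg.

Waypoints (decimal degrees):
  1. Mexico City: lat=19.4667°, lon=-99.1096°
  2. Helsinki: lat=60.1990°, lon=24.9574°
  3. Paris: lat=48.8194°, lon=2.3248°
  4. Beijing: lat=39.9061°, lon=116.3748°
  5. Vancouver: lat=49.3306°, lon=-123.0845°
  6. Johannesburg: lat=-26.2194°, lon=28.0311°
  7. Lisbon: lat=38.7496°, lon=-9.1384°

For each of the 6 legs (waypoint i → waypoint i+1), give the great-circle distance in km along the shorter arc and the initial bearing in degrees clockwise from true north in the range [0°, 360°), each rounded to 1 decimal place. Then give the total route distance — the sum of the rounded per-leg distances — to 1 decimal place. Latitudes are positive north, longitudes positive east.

Leg 1: dist=9837.4 km, bearing=24.3°
Leg 2: dist=1915.5 km, bearing=238.8°
Leg 3: dist=8219.4 km, bearing=46.8°
Leg 4: dist=8512.2 km, bearing=35.2°
Leg 5: dist=16444.4 km, bearing=54.6°
Leg 6: dist=8193.0 km, bearing=330.6°
Total: 53121.9 km

Leg 1: φ1=0.3397580, φ2=1.0506708, Δφ=0.7109127, Δλ=2.1653776 rad; a=sin²(Δφ/2)+cosφ1·cosφ2·sin²(Δλ/2)=0.4866461842; c=2·atan2(√a, √(1-a))=1.544085519; dist=6371·c=9837.369 ≈ 9837.4 km; running total=9837.4 km
Leg 1 bearing: y=sinΔλ·cosφ2=0.41169738, x=cosφ1·sinφ2-sinφ1·cosφ2·cosΔλ=0.91092918; θ=atan2(y, x)=24.3207° ≈ 24.3°
Leg 2: φ1=1.0506708, φ2=0.8520593, Δφ=-0.1986115, Δλ=-0.3950134 rad; a=sin²(Δφ/2)+cosφ1·cosφ2·sin²(Δλ/2)=0.0224292030; c=2·atan2(√a, √(1-a))=0.300658797; dist=6371·c=1915.497 ≈ 1915.5 km; running total=11752.9 km
Leg 2 bearing: y=sinΔλ·cosφ2=-0.25337919, x=cosφ1·sinφ2-sinφ1·cosφ2·cosΔλ=-0.15330859; θ=atan2(y, x)=-121.1763° <0 so +360° → 238.8237° ≈ 238.8°
Leg 3: φ1=0.8520593, φ2=0.6964928, Δφ=-0.1555664, Δλ=1.9905480 rad; a=sin²(Δφ/2)+cosφ1·cosφ2·sin²(Δλ/2)=0.3614988207; c=2·atan2(√a, √(1-a))=1.290123345; dist=6371·c=8219.376 ≈ 8219.4 km; running total=19972.3 km
Leg 3 bearing: y=sinΔλ·cosφ2=0.70050530, x=cosφ1·sinφ2-sinφ1·cosφ2·cosΔλ=0.65769447; θ=atan2(y, x)=46.8054° ≈ 46.8°
Leg 4: φ1=0.6964928, φ2=0.8609814, Δφ=0.1644886, Δλ=-4.1793532 rad; a=sin²(Δφ/2)+cosφ1·cosφ2·sin²(Δλ/2)=0.3837200743; c=2·atan2(√a, √(1-a))=1.336087453; dist=6371·c=8512.213 ≈ 8512.2 km; running total=28484.5 km
Leg 4 bearing: y=sinΔλ·cosφ2=0.56128295, x=cosφ1·sinφ2-sinφ1·cosφ2·cosΔλ=0.79427789; θ=atan2(y, x)=35.2473° ≈ 35.2°
Leg 5: φ1=0.8609814, φ2=-0.4576149, Δφ=-1.3185962, Δλ=2.6374648 rad; a=sin²(Δφ/2)+cosφ1·cosφ2·sin²(Δλ/2)=0.9235066445; c=2·atan2(√a, √(1-a))=2.581137570; dist=6371·c=16444.427 ≈ 16444.4 km; running total=44928.9 km
Leg 5 bearing: y=sinΔλ·cosφ2=0.43334304, x=cosφ1·sinφ2-sinφ1·cosφ2·cosΔλ=0.30786734; θ=atan2(y, x)=54.6082° ≈ 54.6°
Leg 6: φ1=-0.4576149, φ2=0.6763081, Δφ=1.1339230, Δλ=-0.6487302 rad; a=sin²(Δφ/2)+cosφ1·cosφ2·sin²(Δλ/2)=0.3595116020; c=2·atan2(√a, √(1-a))=1.285984571; dist=6371·c=8193.008 ≈ 8193.0 km; running total=53121.9 km
Leg 6 bearing: y=sinΔλ·cosφ2=-0.47118936, x=cosφ1·sinφ2-sinφ1·cosφ2·cosΔλ=0.83608171; θ=atan2(y, x)=-29.4042° <0 so +360° → 330.5958° ≈ 330.6°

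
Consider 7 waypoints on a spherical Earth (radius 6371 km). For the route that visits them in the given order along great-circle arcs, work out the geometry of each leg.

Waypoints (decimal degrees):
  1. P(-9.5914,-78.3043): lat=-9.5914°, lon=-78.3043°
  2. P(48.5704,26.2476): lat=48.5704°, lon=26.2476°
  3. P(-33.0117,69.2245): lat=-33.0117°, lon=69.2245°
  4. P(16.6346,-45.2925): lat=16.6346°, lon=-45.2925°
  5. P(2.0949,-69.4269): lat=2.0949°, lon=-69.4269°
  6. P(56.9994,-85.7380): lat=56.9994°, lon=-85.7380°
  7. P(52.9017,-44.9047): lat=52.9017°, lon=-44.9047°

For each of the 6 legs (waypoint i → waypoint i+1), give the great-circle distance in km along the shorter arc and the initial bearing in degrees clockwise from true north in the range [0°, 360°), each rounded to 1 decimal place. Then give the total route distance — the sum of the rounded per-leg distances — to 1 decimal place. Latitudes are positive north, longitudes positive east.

Leg 1: dist=11874.5 km, bearing=42.0°
Leg 2: dist=10023.6 km, bearing=145.1°
Leg 3: dist=13265.5 km, bearing=271.5°
Leg 4: dist=3095.4 km, bearing=241.0°
Leg 5: dist=6274.1 km, bearing=349.4°
Leg 6: dist=2606.3 km, bearing=82.5°
Total: 47139.4 km

Leg 1: φ1=-0.1674015, φ2=0.8477134, Δφ=1.0151149, Δλ=1.8247749 rad; a=sin²(Δφ/2)+cosφ1·cosφ2·sin²(Δλ/2)=0.6444297667; c=2·atan2(√a, √(1-a))=1.863831702; dist=6371·c=11874.472 ≈ 11874.5 km; running total=11874.5 km
Leg 1 bearing: y=sinΔλ·cosφ2=0.64047228, x=cosφ1·sinφ2-sinφ1·cosφ2·cosΔλ=0.71158656; θ=atan2(y, x)=41.9892° ≈ 42.0°
Leg 2: φ1=0.8477134, φ2=-0.5761629, Δφ=-1.4238763, Δλ=0.7500884 rad; a=sin²(Δφ/2)+cosφ1·cosφ2·sin²(Δλ/2)=0.5012601293; c=2·atan2(√a, √(1-a))=1.573316588; dist=6371·c=10023.600 ≈ 10023.6 km; running total=21898.1 km
Leg 2 bearing: y=sinΔλ·cosφ2=0.57164879, x=cosφ1·sinφ2-sinφ1·cosφ2·cosΔλ=-0.82049455; θ=atan2(y, x)=145.1346° ≈ 145.1°
Leg 3: φ1=-0.5761629, φ2=0.2903285, Δφ=0.8664914, Δλ=-1.9986987 rad; a=sin²(Δφ/2)+cosφ1·cosφ2·sin²(Δλ/2)=0.7446849293; c=2·atan2(√a, √(1-a))=2.082163357; dist=6371·c=13265.463 ≈ 13265.5 km; running total=35163.6 km
Leg 3 bearing: y=sinΔλ·cosφ2=-0.87176135, x=cosφ1·sinφ2-sinφ1·cosφ2·cosΔλ=0.02343698; θ=atan2(y, x)=-88.4600° <0 so +360° → 271.5400° ≈ 271.5°
Leg 4: φ1=0.2903285, φ2=0.0365629, Δφ=-0.2537656, Δλ=-0.4212247 rad; a=sin²(Δφ/2)+cosφ1·cosφ2·sin²(Δλ/2)=0.0578615410; c=2·atan2(√a, √(1-a))=0.485853072; dist=6371·c=3095.370 ≈ 3095.4 km; running total=38259.0 km
Leg 4 bearing: y=sinΔλ·cosφ2=-0.40860517, x=cosφ1·sinφ2-sinφ1·cosφ2·cosΔλ=-0.22604456; θ=atan2(y, x)=-118.9518° <0 so +360° → 241.0482° ≈ 241.0°
Leg 5: φ1=0.0365629, φ2=0.9948272, Δφ=0.9582643, Δλ=-0.2846824 rad; a=sin²(Δφ/2)+cosφ1·cosφ2·sin²(Δλ/2)=0.2234829701; c=2·atan2(√a, √(1-a))=0.984794837; dist=6371·c=6274.128 ≈ 6274.1 km; running total=44533.1 km
Leg 5 bearing: y=sinΔλ·cosφ2=-0.15296578, x=cosφ1·sinφ2-sinφ1·cosφ2·cosΔλ=0.81899621; θ=atan2(y, x)=-10.5794° <0 so +360° → 349.4206° ≈ 349.4°
Leg 6: φ1=0.9948272, φ2=0.9233088, Δφ=-0.0715184, Δλ=0.7126755 rad; a=sin²(Δφ/2)+cosφ1·cosφ2·sin²(Δλ/2)=0.0412569353; c=2·atan2(√a, √(1-a))=0.409082579; dist=6371·c=2606.265 ≈ 2606.3 km; running total=47139.4 km
Leg 6 bearing: y=sinΔλ·cosφ2=0.39439838, x=cosφ1·sinφ2-sinφ1·cosφ2·cosΔλ=0.05166356; θ=atan2(y, x)=82.5371° ≈ 82.5°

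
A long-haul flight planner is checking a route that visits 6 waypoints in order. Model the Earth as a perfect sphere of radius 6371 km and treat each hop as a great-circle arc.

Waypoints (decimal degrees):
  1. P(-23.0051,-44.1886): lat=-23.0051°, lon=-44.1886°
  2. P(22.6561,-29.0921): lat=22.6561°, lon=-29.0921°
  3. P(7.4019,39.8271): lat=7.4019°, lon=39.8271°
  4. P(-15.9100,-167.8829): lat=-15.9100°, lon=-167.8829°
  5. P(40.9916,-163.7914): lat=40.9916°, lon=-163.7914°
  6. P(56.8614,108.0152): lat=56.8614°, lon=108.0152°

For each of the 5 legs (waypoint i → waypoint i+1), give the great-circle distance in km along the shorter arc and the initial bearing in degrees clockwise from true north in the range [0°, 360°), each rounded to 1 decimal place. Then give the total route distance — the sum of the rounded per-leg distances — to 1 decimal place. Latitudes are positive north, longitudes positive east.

Leg 1: dist=5333.5 km, bearing=18.9°
Leg 2: dist=7532.5 km, bearing=91.1°
Leg 3: dist=16856.8 km, bearing=109.9°
Leg 4: dist=6341.2 km, bearing=3.7°
Leg 5: dist=6203.3 km, bearing=318.6°
Total: 42267.3 km

Leg 1: φ1=-0.4015147, φ2=0.3954235, Δφ=0.7969383, Δλ=0.2634836 rad; a=sin²(Δφ/2)+cosφ1·cosφ2·sin²(Δλ/2)=0.1652078251; c=2·atan2(√a, √(1-a))=0.837147301; dist=6371·c=5333.465 ≈ 5333.5 km; running total=5333.5 km
Leg 1 bearing: y=sinΔλ·cosφ2=0.24034786, x=cosφ1·sinφ2-sinφ1·cosφ2·cosΔλ=0.70277287; θ=atan2(y, x)=18.8807° ≈ 18.9°
Leg 2: φ1=0.3954235, φ2=0.1291875, Δφ=-0.2662360, Δλ=1.2028670 rad; a=sin²(Δφ/2)+cosφ1·cosφ2·sin²(Δλ/2)=0.3106063998; c=2·atan2(√a, √(1-a))=1.182310832; dist=6371·c=7532.502 ≈ 7532.5 km; running total=12866.0 km
Leg 2 bearing: y=sinΔλ·cosφ2=0.92529871, x=cosφ1·sinφ2-sinφ1·cosφ2·cosΔλ=-0.01850821; θ=atan2(y, x)=91.1459° ≈ 91.1°
Leg 3: φ1=0.1291875, φ2=-0.2776819, Δφ=-0.4068694, Δλ=-3.6252234 rad; a=sin²(Δφ/2)+cosφ1·cosφ2·sin²(Δλ/2)=0.9398099065; c=2·atan2(√a, √(1-a))=2.645858682; dist=6371·c=16856.766 ≈ 16856.8 km; running total=29722.8 km
Leg 3 bearing: y=sinΔλ·cosφ2=0.44718417, x=cosφ1·sinφ2-sinφ1·cosφ2·cosΔλ=-0.16215827; θ=atan2(y, x)=109.9317° ≈ 109.9°
Leg 4: φ1=-0.2776819, φ2=0.7154384, Δφ=0.9931203, Δλ=0.0714101 rad; a=sin²(Δφ/2)+cosφ1·cosφ2·sin²(Δλ/2)=0.2278857279; c=2·atan2(√a, √(1-a))=0.995327050; dist=6371·c=6341.229 ≈ 6341.2 km; running total=36064.0 km
Leg 4 bearing: y=sinΔλ·cosφ2=0.05385499, x=cosφ1·sinφ2-sinφ1·cosφ2·cosΔλ=0.83720662; θ=atan2(y, x)=3.6806° ≈ 3.7°
Leg 5: φ1=0.7154384, φ2=0.9924186, Δφ=0.2769803, Δλ=4.7439201 rad; a=sin²(Δφ/2)+cosφ1·cosφ2·sin²(Δλ/2)=0.2188663964; c=2·atan2(√a, √(1-a))=0.973671443; dist=6371·c=6203.261 ≈ 6203.3 km; running total=42267.3 km
Leg 5 bearing: y=sinΔλ·cosφ2=-0.54639448, x=cosφ1·sinφ2-sinφ1·cosφ2·cosΔλ=0.62073236; θ=atan2(y, x)=-41.3556° <0 so +360° → 318.6444° ≈ 318.6°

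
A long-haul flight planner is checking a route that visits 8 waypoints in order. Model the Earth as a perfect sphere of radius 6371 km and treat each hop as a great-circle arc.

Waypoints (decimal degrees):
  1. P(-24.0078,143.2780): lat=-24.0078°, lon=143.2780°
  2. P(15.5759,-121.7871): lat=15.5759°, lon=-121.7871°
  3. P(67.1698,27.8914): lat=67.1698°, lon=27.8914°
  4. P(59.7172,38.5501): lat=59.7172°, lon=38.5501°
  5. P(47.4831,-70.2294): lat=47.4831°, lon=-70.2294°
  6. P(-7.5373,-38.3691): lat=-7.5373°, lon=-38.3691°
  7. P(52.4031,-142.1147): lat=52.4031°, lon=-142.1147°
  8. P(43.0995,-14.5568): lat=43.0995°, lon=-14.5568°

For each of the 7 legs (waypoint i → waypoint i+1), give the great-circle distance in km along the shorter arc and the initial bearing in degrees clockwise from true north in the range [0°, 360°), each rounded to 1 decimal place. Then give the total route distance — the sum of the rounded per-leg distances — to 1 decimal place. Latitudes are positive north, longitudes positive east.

Leg 1: φ1=-0.4190152, φ2=0.2718507, Δφ=0.6908659, Δλ=-4.6262587 rad; a=sin²(Δφ/2)+cosφ1·cosφ2·sin²(Δλ/2)=0.5924720816; c=2·atan2(√a, √(1-a))=1.756811372; dist=6371·c=11192.645 ≈ 11192.6 km; running total=11192.6 km
Leg 1 bearing: y=sinΔλ·cosφ2=0.95970481, x=cosφ1·sinφ2-sinφ1·cosφ2·cosΔλ=0.21157110; θ=atan2(y, x)=77.5678° ≈ 77.6°
Leg 2: φ1=0.2718507, φ2=1.1723342, Δφ=0.9004834, Δλ=2.6123826 rad; a=sin²(Δφ/2)+cosφ1·cosφ2·sin²(Δλ/2)=0.5375732032; c=2·atan2(√a, √(1-a))=1.646013639; dist=6371·c=10486.753 ≈ 10486.8 km; running total=21679.4 km
Leg 2 bearing: y=sinΔλ·cosφ2=0.19588314, x=cosφ1·sinφ2-sinφ1·cosφ2·cosΔλ=0.97774374; θ=atan2(y, x)=11.3288° ≈ 11.3°
Leg 3: φ1=1.1723342, φ2=1.0422618, Δφ=-0.1300724, Δλ=0.1860294 rad; a=sin²(Δφ/2)+cosφ1·cosφ2·sin²(Δλ/2)=0.0059116430; c=2·atan2(√a, √(1-a))=0.153926333; dist=6371·c=980.665 ≈ 980.7 km; running total=22660.1 km
Leg 3 bearing: y=sinΔλ·cosφ2=0.09326862, x=cosφ1·sinφ2-sinφ1·cosφ2·cosΔλ=-0.12168709; θ=atan2(y, x)=142.5312° ≈ 142.5°
Leg 4: φ1=1.0422618, φ2=0.8287364, Δφ=-0.2135253, Δλ=-1.8985604 rad; a=sin²(Δφ/2)+cosφ1·cosφ2·sin²(Δλ/2)=0.2366037461; c=2·atan2(√a, √(1-a))=1.015973741; dist=6371·c=6472.769 ≈ 6472.8 km; running total=29132.9 km
Leg 4 bearing: y=sinΔλ·cosφ2=-0.63983069, x=cosφ1·sinφ2-sinφ1·cosφ2·cosΔλ=0.55955906; θ=atan2(y, x)=-48.8289° <0 so +360° → 311.1711° ≈ 311.2°
Leg 5: φ1=0.8287364, φ2=-0.1315507, Δφ=-0.9602871, Δλ=0.5560671 rad; a=sin²(Δφ/2)+cosφ1·cosφ2·sin²(Δλ/2)=0.2638271435; c=2·atan2(√a, √(1-a))=1.078846132; dist=6371·c=6873.329 ≈ 6873.3 km; running total=36006.2 km
Leg 5 bearing: y=sinΔλ·cosφ2=0.52328917, x=cosφ1·sinφ2-sinφ1·cosφ2·cosΔλ=-0.70926580; θ=atan2(y, x)=143.5805° ≈ 143.6°
Leg 6: φ1=-0.1315507, φ2=0.9146066, Δφ=1.0461573, Δλ=-1.8107023 rad; a=sin²(Δφ/2)+cosφ1·cosφ2·sin²(Δλ/2)=0.6238224338; c=2·atan2(√a, √(1-a))=1.821044973; dist=6371·c=11601.878 ≈ 11601.9 km; running total=47608.1 km
Leg 6 bearing: y=sinΔλ·cosφ2=-0.59262916, x=cosφ1·sinφ2-sinφ1·cosφ2·cosΔλ=0.76646115; θ=atan2(y, x)=-37.7113° <0 so +360° → 322.2887° ≈ 322.3°
Leg 7: φ1=0.9146066, φ2=0.7522282, Δφ=-0.1623785, Δλ=2.2263053 rad; a=sin²(Δφ/2)+cosφ1·cosφ2·sin²(Δλ/2)=0.3650890888; c=2·atan2(√a, √(1-a))=1.297588341; dist=6371·c=8266.935 ≈ 8266.9 km; running total=55875.0 km
Leg 7 bearing: y=sinΔλ·cosφ2=0.57883193, x=cosφ1·sinφ2-sinφ1·cosφ2·cosΔλ=0.76951269; θ=atan2(y, x)=36.9507° ≈ 37.0°

Leg 1: dist=11192.6 km, bearing=77.6°
Leg 2: dist=10486.8 km, bearing=11.3°
Leg 3: dist=980.7 km, bearing=142.5°
Leg 4: dist=6472.8 km, bearing=311.2°
Leg 5: dist=6873.3 km, bearing=143.6°
Leg 6: dist=11601.9 km, bearing=322.3°
Leg 7: dist=8266.9 km, bearing=37.0°
Total: 55875.0 km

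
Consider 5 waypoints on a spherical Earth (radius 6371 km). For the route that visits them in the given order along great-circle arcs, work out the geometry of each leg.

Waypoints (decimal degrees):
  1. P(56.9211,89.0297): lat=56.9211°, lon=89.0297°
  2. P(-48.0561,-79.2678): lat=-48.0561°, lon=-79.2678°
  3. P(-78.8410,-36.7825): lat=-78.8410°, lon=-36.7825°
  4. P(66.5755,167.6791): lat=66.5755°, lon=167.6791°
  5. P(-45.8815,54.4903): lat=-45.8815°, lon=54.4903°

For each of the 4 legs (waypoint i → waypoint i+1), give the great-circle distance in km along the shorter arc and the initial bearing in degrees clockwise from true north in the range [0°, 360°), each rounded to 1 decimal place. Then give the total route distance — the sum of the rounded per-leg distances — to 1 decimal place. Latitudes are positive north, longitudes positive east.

Leg 1: dist=18753.9 km, bearing=316.4°
Leg 2: dist=3824.9 km, bearing=166.6°
Leg 3: dist=18457.6 km, bearing=222.9°
Leg 4: dist=15583.8 km, bearing=267.0°
Total: 56620.2 km

Leg 1: φ1=0.9934606, φ2=-0.8387372, Δφ=-1.8321978, Δλ=-2.9373455 rad; a=sin²(Δφ/2)+cosφ1·cosφ2·sin²(Δλ/2)=0.9902356193; c=2·atan2(√a, √(1-a))=2.943639849; dist=6371·c=18753.929 ≈ 18753.9 km; running total=18753.9 km
Leg 1 bearing: y=sinΔλ·cosφ2=-0.13557212, x=cosφ1·sinφ2-sinφ1·cosφ2·cosΔλ=0.14246526; θ=atan2(y, x)=-43.5798° <0 so +360° → 316.4202° ≈ 316.4°
Leg 2: φ1=-0.8387372, φ2=-1.3760350, Δφ=-0.5372979, Δλ=0.7415084 rad; a=sin²(Δφ/2)+cosφ1·cosφ2·sin²(Δλ/2)=0.0874339617; c=2·atan2(√a, √(1-a))=0.600360378; dist=6371·c=3824.896 ≈ 3824.9 km; running total=22578.8 km
Leg 2 bearing: y=sinΔλ·cosφ2=0.13071194, x=cosφ1·sinφ2-sinφ1·cosφ2·cosΔλ=-0.54961027; θ=atan2(y, x)=166.6221° ≈ 166.6°
Leg 3: φ1=-1.3760350, φ2=1.1619617, Δφ=2.5379967, Δλ=3.5685281 rad; a=sin²(Δφ/2)+cosφ1·cosφ2·sin²(Δλ/2)=0.9851338687; c=2·atan2(√a, √(1-a))=2.897130891; dist=6371·c=18457.621 ≈ 18457.6 km; running total=41036.4 km
Leg 3 bearing: y=sinΔλ·cosφ2=-0.16461479, x=cosφ1·sinφ2-sinφ1·cosφ2·cosΔλ=-0.17743305; θ=atan2(y, x)=-137.1462° <0 so +360° → 222.8538° ≈ 222.9°
Leg 4: φ1=1.1619617, φ2=-0.8007832, Δφ=-1.9627449, Δλ=-1.9755172 rad; a=sin²(Δφ/2)+cosφ1·cosφ2·sin²(Δλ/2)=0.8838537215; c=2·atan2(√a, √(1-a))=2.446052125; dist=6371·c=15583.798 ≈ 15583.8 km; running total=56620.2 km
Leg 4 bearing: y=sinΔλ·cosφ2=-0.63990473, x=cosφ1·sinφ2-sinφ1·cosφ2·cosΔλ=-0.03387063; θ=atan2(y, x)=-93.0299° <0 so +360° → 266.9701° ≈ 267.0°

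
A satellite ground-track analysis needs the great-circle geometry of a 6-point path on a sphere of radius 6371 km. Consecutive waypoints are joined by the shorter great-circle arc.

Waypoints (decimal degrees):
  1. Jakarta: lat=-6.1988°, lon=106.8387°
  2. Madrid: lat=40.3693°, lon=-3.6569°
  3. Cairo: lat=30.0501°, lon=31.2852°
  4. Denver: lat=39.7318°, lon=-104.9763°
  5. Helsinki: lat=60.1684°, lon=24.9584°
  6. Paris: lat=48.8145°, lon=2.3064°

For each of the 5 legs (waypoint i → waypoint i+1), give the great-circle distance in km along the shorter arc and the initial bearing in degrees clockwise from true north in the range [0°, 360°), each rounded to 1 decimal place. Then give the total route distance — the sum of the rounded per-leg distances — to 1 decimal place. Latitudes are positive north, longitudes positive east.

Leg 1: φ1=-0.1081895, φ2=0.7045772, Δφ=0.8127667, Δλ=-1.9285120 rad; a=sin²(Δφ/2)+cosφ1·cosφ2·sin²(Δλ/2)=0.6675711873; c=2·atan2(√a, √(1-a))=1.912552667; dist=6371·c=12184.873 ≈ 12184.9 km; running total=12184.9 km
Leg 1 bearing: y=sinΔλ·cosφ2=-0.71365742, x=cosφ1·sinφ2-sinφ1·cosφ2·cosΔλ=0.61512005; θ=atan2(y, x)=-49.2411° <0 so +360° → 310.7589° ≈ 310.8°
Leg 2: φ1=0.7045772, φ2=0.5244732, Δφ=-0.1801040, Δλ=0.6098547 rad; a=sin²(Δφ/2)+cosφ1·cosφ2·sin²(Δλ/2)=0.0675291782; c=2·atan2(√a, √(1-a))=0.525762244; dist=6371·c=3349.631 ≈ 3349.6 km; running total=15534.5 km
Leg 2 bearing: y=sinΔλ·cosφ2=0.49576403, x=cosφ1·sinφ2-sinφ1·cosφ2·cosΔλ=-0.07806397; θ=atan2(y, x)=98.9484° ≈ 98.9°
Leg 3: φ1=0.5244732, φ2=0.6934507, Δφ=0.1689775, Δλ=-2.3782118 rad; a=sin²(Δφ/2)+cosφ1·cosφ2·sin²(Δλ/2)=0.5804357037; c=2·atan2(√a, √(1-a))=1.732369823; dist=6371·c=11036.928 ≈ 11036.9 km; running total=26571.4 km
Leg 3 bearing: y=sinΔλ·cosφ2=-0.53169308, x=cosφ1·sinφ2-sinφ1·cosφ2·cosΔλ=0.83151840; θ=atan2(y, x)=-32.5958° <0 so +360° → 327.4042° ≈ 327.4°
Leg 4: φ1=0.6934507, φ2=1.0501367, Δφ=0.3566860, Δλ=2.2677883 rad; a=sin²(Δφ/2)+cosφ1·cosφ2·sin²(Δλ/2)=0.3455384752; c=2·atan2(√a, √(1-a))=1.256735839; dist=6371·c=8006.664 ≈ 8006.7 km; running total=34578.1 km
Leg 4 bearing: y=sinΔλ·cosφ2=0.38143489, x=cosφ1·sinφ2-sinφ1·cosφ2·cosΔλ=0.87124852; θ=atan2(y, x)=23.6439° ≈ 23.6°
Leg 5: φ1=1.0501367, φ2=0.8519737, Δφ=-0.1981629, Δλ=-0.3953520 rad; a=sin²(Δφ/2)+cosφ1·cosφ2·sin²(Δλ/2)=0.0224193312; c=2·atan2(√a, √(1-a))=0.300592122; dist=6371·c=1915.072 ≈ 1915.1 km; running total=36493.2 km
Leg 5 bearing: y=sinΔλ·cosφ2=-0.25360973, x=cosφ1·sinφ2-sinφ1·cosφ2·cosΔλ=-0.15280354; θ=atan2(y, x)=-121.0696° <0 so +360° → 238.9304° ≈ 238.9°

Leg 1: dist=12184.9 km, bearing=310.8°
Leg 2: dist=3349.6 km, bearing=98.9°
Leg 3: dist=11036.9 km, bearing=327.4°
Leg 4: dist=8006.7 km, bearing=23.6°
Leg 5: dist=1915.1 km, bearing=238.9°
Total: 36493.2 km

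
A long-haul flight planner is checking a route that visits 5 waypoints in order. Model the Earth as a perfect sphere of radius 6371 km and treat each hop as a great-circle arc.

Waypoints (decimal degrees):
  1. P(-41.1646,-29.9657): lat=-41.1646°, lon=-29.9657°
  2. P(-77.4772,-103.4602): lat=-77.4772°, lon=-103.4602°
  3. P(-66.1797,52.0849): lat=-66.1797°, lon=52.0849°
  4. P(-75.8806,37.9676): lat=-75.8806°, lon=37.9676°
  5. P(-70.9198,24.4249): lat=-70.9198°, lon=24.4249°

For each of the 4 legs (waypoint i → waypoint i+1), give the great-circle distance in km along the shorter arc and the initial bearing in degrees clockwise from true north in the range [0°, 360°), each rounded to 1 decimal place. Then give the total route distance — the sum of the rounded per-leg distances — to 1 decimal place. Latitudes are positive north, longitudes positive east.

Leg 1: dist=5165.4 km, bearing=196.7°
Leg 2: dist=3955.9 km, bearing=163.3°
Leg 3: dist=1185.9 km, bearing=198.8°
Leg 4: dist=696.1 km, bearing=315.4°
Total: 11003.3 km

Leg 1: φ1=-0.7184578, φ2=-1.3522322, Δφ=-0.6337744, Δλ=-1.2827210 rad; a=sin²(Δφ/2)+cosφ1·cosφ2·sin²(Δλ/2)=0.1555295798; c=2·atan2(√a, √(1-a))=0.810769568; dist=6371·c=5165.413 ≈ 5165.4 km; running total=5165.4 km
Leg 1 bearing: y=sinΔλ·cosφ2=-0.20789315, x=cosφ1·sinφ2-sinφ1·cosφ2·cosΔλ=-0.69436371; θ=atan2(y, x)=-163.3323° <0 so +360° → 196.6677° ≈ 196.7°
Leg 2: φ1=-1.3522322, φ2=-1.1550537, Δφ=0.1971786, Δλ=2.7147741 rad; a=sin²(Δφ/2)+cosφ1·cosφ2·sin²(Δλ/2)=0.0933305634; c=2·atan2(√a, √(1-a))=0.620928056; dist=6371·c=3955.933 ≈ 3955.9 km; running total=9121.3 km
Leg 2 bearing: y=sinΔλ·cosφ2=0.16719260, x=cosφ1·sinφ2-sinφ1·cosφ2·cosΔλ=-0.55724906; θ=atan2(y, x)=163.2991° ≈ 163.3°
Leg 3: φ1=-1.1550537, φ2=-1.3243663, Δφ=-0.1693126, Δλ=-0.2463934 rad; a=sin²(Δφ/2)+cosφ1·cosφ2·sin²(Δλ/2)=0.0086373383; c=2·atan2(√a, √(1-a))=0.186143186; dist=6371·c=1185.918 ≈ 1185.9 km; running total=10307.2 km
Leg 3 bearing: y=sinΔλ·cosφ2=-0.05949971, x=cosφ1·sinφ2-sinφ1·cosφ2·cosΔλ=-0.17524475; θ=atan2(y, x)=-161.2464° <0 so +360° → 198.7536° ≈ 198.8°
Leg 4: φ1=-1.3243663, φ2=-1.2377840, Δφ=0.0865823, Δλ=-0.2363647 rad; a=sin²(Δφ/2)+cosφ1·cosφ2·sin²(Δλ/2)=0.0029815528; c=2·atan2(√a, √(1-a))=0.109261535; dist=6371·c=696.105 ≈ 696.1 km; running total=11003.3 km
Leg 4 bearing: y=sinΔλ·cosφ2=-0.07654813, x=cosφ1·sinφ2-sinφ1·cosφ2·cosΔλ=0.07765975; θ=atan2(y, x)=-44.5870° <0 so +360° → 315.4130° ≈ 315.4°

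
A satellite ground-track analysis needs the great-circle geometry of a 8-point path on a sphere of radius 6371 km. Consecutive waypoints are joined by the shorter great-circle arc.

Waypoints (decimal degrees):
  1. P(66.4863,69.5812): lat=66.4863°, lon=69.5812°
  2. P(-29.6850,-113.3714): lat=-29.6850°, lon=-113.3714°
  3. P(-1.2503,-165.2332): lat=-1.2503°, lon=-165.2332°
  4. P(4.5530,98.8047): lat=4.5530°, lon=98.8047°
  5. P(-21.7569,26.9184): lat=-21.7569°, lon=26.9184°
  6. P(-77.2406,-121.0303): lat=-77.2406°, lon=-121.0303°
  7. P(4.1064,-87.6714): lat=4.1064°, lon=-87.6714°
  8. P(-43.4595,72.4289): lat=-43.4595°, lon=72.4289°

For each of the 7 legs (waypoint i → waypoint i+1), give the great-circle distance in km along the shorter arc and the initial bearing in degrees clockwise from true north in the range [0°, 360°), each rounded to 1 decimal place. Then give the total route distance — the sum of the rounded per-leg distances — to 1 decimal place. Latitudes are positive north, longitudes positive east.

Leg 1: φ1=1.1604048, φ2=-0.5181010, Δφ=-1.6785058, Δλ=-3.1931252 rad; a=sin²(Δφ/2)+cosφ1·cosφ2·sin²(Δλ/2)=0.9001288267; c=2·atan2(√a, √(1-a))=2.498521090; dist=6371·c=15918.078 ≈ 15918.1 km; running total=15918.1 km
Leg 1 bearing: y=sinΔλ·cosφ2=0.04474970, x=cosφ1·sinφ2-sinφ1·cosφ2·cosΔλ=0.59798424; θ=atan2(y, x)=4.2797° ≈ 4.3°
Leg 2: φ1=-0.5181010, φ2=-0.0218219, Δφ=0.4962791, Δλ=-0.9051592 rad; a=sin²(Δφ/2)+cosφ1·cosφ2·sin²(Δλ/2)=0.2264046102; c=2·atan2(√a, √(1-a))=0.991792050; dist=6371·c=6318.707 ≈ 6318.7 km; running total=22236.8 km
Leg 2 bearing: y=sinΔλ·cosφ2=-0.78633620, x=cosφ1·sinφ2-sinφ1·cosφ2·cosΔλ=0.28680592; θ=atan2(y, x)=-69.9612° <0 so +360° → 290.0388° ≈ 290.0°
Leg 3: φ1=-0.0218219, φ2=0.0794648, Δφ=0.1012867, Δλ=4.6083307 rad; a=sin²(Δφ/2)+cosφ1·cosφ2·sin²(Δλ/2)=0.5526251295; c=2·atan2(√a, √(1-a))=1.676241881; dist=6371·c=10679.337 ≈ 10679.3 km; running total=32916.1 km
Leg 3 bearing: y=sinΔλ·cosφ2=-0.99145222, x=cosφ1·sinφ2-sinφ1·cosφ2·cosΔλ=0.07710302; θ=atan2(y, x)=-85.5532° <0 so +360° → 274.4468° ≈ 274.4°
Leg 4: φ1=0.0794648, φ2=-0.3797295, Δφ=-0.4591944, Δλ=-1.2546526 rad; a=sin²(Δφ/2)+cosφ1·cosφ2·sin²(Δλ/2)=0.3707894784; c=2·atan2(√a, √(1-a))=1.309408958; dist=6371·c=8342.244 ≈ 8342.2 km; running total=41258.3 km
Leg 4 bearing: y=sinΔλ·cosφ2=-0.88273665, x=cosφ1·sinφ2-sinφ1·cosφ2·cosΔλ=-0.39242142; θ=atan2(y, x)=-113.9676° <0 so +360° → 246.0324° ≈ 246.0°
Leg 5: φ1=-0.3797295, φ2=-1.3481028, Δφ=-0.9683732, Δλ=-2.5821919 rad; a=sin²(Δφ/2)+cosφ1·cosφ2·sin²(Δλ/2)=0.4061710779; c=2·atan2(√a, √(1-a))=1.382019244; dist=6371·c=8804.845 ≈ 8804.8 km; running total=50063.1 km
Leg 5 bearing: y=sinΔλ·cosφ2=-0.11720427, x=cosφ1·sinφ2-sinφ1·cosφ2·cosΔλ=-0.97521674; θ=atan2(y, x)=-173.1469° <0 so +360° → 186.8531° ≈ 186.9°
Leg 6: φ1=-1.3481028, φ2=0.0716702, Δφ=1.4197730, Δλ=0.5822226 rad; a=sin²(Δφ/2)+cosφ1·cosφ2·sin²(Δλ/2)=0.4429222984; c=2·atan2(√a, √(1-a))=1.456391523; dist=6371·c=9278.670 ≈ 9278.7 km; running total=59341.8 km
Leg 6 bearing: y=sinΔλ·cosφ2=0.54847008, x=cosφ1·sinφ2-sinφ1·cosφ2·cosΔλ=0.82834119; θ=atan2(y, x)=33.5098° ≈ 33.5°
Leg 7: φ1=0.0716702, φ2=-0.7585114, Δφ=-0.8301816, Δλ=2.7942774 rad; a=sin²(Δφ/2)+cosφ1·cosφ2·sin²(Δλ/2)=0.8650114667; c=2·atan2(√a, √(1-a))=2.389151833; dist=6371·c=15221.286 ≈ 15221.3 km; running total=74563.1 km
Leg 7 bearing: y=sinΔλ·cosφ2=0.24706458, x=cosφ1·sinφ2-sinφ1·cosφ2·cosΔλ=-0.63720139; θ=atan2(y, x)=158.8070° ≈ 158.8°

Leg 1: dist=15918.1 km, bearing=4.3°
Leg 2: dist=6318.7 km, bearing=290.0°
Leg 3: dist=10679.3 km, bearing=274.4°
Leg 4: dist=8342.2 km, bearing=246.0°
Leg 5: dist=8804.8 km, bearing=186.9°
Leg 6: dist=9278.7 km, bearing=33.5°
Leg 7: dist=15221.3 km, bearing=158.8°
Total: 74563.1 km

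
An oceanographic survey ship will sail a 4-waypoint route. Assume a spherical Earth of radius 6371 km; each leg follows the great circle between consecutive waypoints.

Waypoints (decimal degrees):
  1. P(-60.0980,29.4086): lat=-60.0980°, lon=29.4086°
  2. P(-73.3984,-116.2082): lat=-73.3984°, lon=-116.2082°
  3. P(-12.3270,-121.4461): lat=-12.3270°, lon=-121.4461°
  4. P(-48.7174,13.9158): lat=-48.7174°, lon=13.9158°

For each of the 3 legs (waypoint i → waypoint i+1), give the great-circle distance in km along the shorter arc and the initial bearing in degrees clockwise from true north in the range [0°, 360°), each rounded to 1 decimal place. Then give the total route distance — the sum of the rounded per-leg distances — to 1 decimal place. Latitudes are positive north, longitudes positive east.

Leg 1: φ1=-1.0489080, φ2=-1.2810437, Δφ=-0.2321358, Δλ=-2.5414926 rad; a=sin²(Δφ/2)+cosφ1·cosφ2·sin²(Δλ/2)=0.1434023925; c=2·atan2(√a, √(1-a))=0.776750317; dist=6371·c=4948.676 ≈ 4948.7 km; running total=4948.7 km
Leg 1 bearing: y=sinΔλ·cosφ2=-0.16135049, x=cosφ1·sinφ2-sinφ1·cosφ2·cosΔλ=-0.68214266; θ=atan2(y, x)=-166.6921° <0 so +360° → 193.3079° ≈ 193.3°
Leg 2: φ1=-1.2810437, φ2=-0.2151467, Δφ=1.0658970, Δλ=-0.0914186 rad; a=sin²(Δφ/2)+cosφ1·cosφ2·sin²(Δλ/2)=0.2587231255; c=2·atan2(√a, √(1-a))=1.067228265; dist=6371·c=6799.311 ≈ 6799.3 km; running total=11748.0 km
Leg 2 bearing: y=sinΔλ·cosφ2=-0.08918660, x=cosφ1·sinφ2-sinφ1·cosφ2·cosΔλ=0.87131374; θ=atan2(y, x)=-5.8444° <0 so +360° → 354.1556° ≈ 354.2°
Leg 3: φ1=-0.2151467, φ2=-0.8502790, Δφ=-0.6351323, Δλ=2.3625108 rad; a=sin²(Δφ/2)+cosφ1·cosφ2·sin²(Δλ/2)=0.6491067268; c=2·atan2(√a, √(1-a))=1.873616721; dist=6371·c=11936.812 ≈ 11936.8 km; running total=23684.8 km
Leg 3 bearing: y=sinΔλ·cosφ2=0.46357425, x=cosφ1·sinφ2-sinφ1·cosφ2·cosΔλ=-0.83436661; θ=atan2(y, x)=150.9434° ≈ 150.9°

Leg 1: dist=4948.7 km, bearing=193.3°
Leg 2: dist=6799.3 km, bearing=354.2°
Leg 3: dist=11936.8 km, bearing=150.9°
Total: 23684.8 km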